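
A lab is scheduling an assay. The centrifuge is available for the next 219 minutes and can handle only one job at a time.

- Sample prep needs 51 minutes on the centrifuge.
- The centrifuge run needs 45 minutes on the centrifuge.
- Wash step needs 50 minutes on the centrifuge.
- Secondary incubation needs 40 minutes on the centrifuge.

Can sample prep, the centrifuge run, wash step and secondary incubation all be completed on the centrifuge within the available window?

Running back to back, the jobs need 51 + 45 + 50 + 40 = 186 minutes on the centrifuge.
Since 186 ≤ 219, they fit within the window.

Yes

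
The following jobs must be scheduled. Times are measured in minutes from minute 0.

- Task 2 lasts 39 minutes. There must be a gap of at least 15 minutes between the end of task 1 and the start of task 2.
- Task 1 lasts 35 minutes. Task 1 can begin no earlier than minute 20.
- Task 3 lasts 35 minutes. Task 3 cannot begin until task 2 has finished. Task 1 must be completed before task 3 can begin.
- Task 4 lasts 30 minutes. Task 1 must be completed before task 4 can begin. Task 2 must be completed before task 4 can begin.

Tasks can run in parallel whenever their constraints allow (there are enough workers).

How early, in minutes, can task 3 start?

Task 1 cannot begin until its own release at minute 20. It runs from minute 20 to 20 + 35 = minute 55.
Task 2 cannot begin until task 1 (finishes minute 55, plus 15-minute gap → minute 70). It runs from minute 70 to 70 + 39 = minute 109.
Task 3 waits on task 2 (finishes minute 109); task 1 (finishes minute 55). The latest of these is minute 109, which is the earliest task 3 can start.

109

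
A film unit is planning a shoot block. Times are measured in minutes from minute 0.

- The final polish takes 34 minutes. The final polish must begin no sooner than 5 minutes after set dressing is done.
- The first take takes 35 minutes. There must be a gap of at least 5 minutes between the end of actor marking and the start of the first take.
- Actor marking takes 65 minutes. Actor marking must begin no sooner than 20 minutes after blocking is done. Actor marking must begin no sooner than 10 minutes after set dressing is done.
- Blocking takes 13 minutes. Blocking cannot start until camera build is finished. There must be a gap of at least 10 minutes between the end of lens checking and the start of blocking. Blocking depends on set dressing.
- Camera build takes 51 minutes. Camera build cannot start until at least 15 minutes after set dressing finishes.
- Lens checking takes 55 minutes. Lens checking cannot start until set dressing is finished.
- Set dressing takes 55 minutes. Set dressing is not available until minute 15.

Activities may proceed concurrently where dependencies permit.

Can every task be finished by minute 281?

Yes

Set dressing cannot begin until its own release at minute 15. It runs from minute 15 to 15 + 55 = minute 70.
After set dressing (finishes minute 70, plus 5-minute gap → minute 75), the final polish can start at minute 75 and finishes at minute 109.
Lens checking cannot begin until set dressing (finishes minute 70). It runs from minute 70 to 70 + 55 = minute 125.
Camera build cannot begin until set dressing (finishes minute 70, plus 15-minute gap → minute 85). It runs from minute 85 to 85 + 51 = minute 136.
For blocking: camera build (finishes minute 136); lens checking (finishes minute 125, plus 10-minute gap → minute 135); set dressing (finishes minute 70). Taking the maximum gives a start of minute 136, and it finishes at 136 + 13 = minute 149.
Actor marking cannot start until blocking (finishes minute 149, plus 20-minute gap → minute 169); set dressing (finishes minute 70, plus 10-minute gap → minute 80). The controlling bound is minute 169, so actor marking finishes at 169 + 65 = minute 234.
The first take waits on actor marking (finishes minute 234, plus 5-minute gap → minute 239), so it starts at minute 239 and finishes at 239 + 35 = minute 274.
Every task is finished by minute 274, which is no later than the deadline of 281, so the schedule is feasible.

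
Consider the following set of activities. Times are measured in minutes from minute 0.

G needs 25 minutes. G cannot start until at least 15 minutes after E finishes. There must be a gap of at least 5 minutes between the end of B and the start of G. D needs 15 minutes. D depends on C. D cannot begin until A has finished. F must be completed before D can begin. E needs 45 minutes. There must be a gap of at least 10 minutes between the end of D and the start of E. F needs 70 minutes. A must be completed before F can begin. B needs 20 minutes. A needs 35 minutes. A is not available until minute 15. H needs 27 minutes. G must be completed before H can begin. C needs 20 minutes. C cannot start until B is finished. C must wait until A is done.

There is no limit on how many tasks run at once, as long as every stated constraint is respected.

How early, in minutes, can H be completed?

257

B can start immediately at minute 0; it finishes at minute 20.
A waits on its own release at minute 15, so it starts at minute 15 and finishes at 15 + 35 = minute 50.
After A (finishes minute 50), F can start at minute 50 and finishes at minute 120.
C needs all of B (finishes minute 20); A (finishes minute 50). That puts its earliest start at minute 50; it finishes at 50 + 20 = minute 70.
D has to wait for C (finishes minute 70); A (finishes minute 50); F (finishes minute 120). The latest of these is minute 120, so D runs minute 120 to 120 + 15 = minute 135.
E cannot begin until D (finishes minute 135, plus 10-minute gap → minute 145). It runs from minute 145 to 145 + 45 = minute 190.
G cannot start until E (finishes minute 190, plus 15-minute gap → minute 205); B (finishes minute 20, plus 5-minute gap → minute 25). The controlling bound is minute 205, so G finishes at 205 + 25 = minute 230.
H waits on G (finishes minute 230), so it starts at minute 230 and finishes at 230 + 27 = minute 257.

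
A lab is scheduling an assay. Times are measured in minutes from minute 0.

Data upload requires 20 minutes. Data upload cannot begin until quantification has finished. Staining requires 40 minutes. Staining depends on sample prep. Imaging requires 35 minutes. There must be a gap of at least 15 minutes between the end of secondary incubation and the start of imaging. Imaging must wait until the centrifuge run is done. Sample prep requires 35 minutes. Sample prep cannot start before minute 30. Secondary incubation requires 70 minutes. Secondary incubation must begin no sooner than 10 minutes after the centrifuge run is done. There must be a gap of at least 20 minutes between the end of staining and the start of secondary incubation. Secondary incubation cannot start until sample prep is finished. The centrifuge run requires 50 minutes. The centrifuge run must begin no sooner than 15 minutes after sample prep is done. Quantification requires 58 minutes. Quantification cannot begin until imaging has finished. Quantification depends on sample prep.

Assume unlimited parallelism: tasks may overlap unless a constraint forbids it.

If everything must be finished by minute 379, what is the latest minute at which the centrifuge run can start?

To finish by minute 379, data upload (duration 20) must start no later than minute 359.
Quantification has to be done before data upload (must start by minute 359). That means finishing by minute 359, i.e. starting by 359 − 58 = minute 301.
Since quantification (must start by minute 301) depends on it, imaging must finish by minute 301. Backing off its 35-minute duration gives a latest start of minute 266.
Since imaging (must start by minute 266, minus 15-minute gap → minute 251) depends on it, secondary incubation must finish by minute 251. Backing off its 70-minute duration gives a latest start of minute 181.
The centrifuge run must finish in time for secondary incubation (must start by minute 181, minus 10-minute gap → minute 171); imaging (must start by minute 266). The tightest is minute 171, so the centrifuge run must start by 171 − 50 = minute 121.

121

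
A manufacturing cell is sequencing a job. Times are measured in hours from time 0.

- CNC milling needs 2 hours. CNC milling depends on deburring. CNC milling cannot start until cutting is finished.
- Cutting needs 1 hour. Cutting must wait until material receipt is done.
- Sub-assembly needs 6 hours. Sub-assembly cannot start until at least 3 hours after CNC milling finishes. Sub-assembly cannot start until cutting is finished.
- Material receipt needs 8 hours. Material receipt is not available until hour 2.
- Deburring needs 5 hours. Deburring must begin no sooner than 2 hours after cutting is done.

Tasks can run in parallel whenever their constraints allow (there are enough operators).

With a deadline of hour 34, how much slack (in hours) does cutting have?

After its own release at hour 2, material receipt can start at hour 2 and finishes at hour 10.
Cutting cannot begin until material receipt (finishes hour 10). It runs from hour 10 to 10 + 1 = hour 11.

Working backward from the deadline:
To finish by hour 34, sub-assembly (duration 6) must start no later than hour 28.
Since sub-assembly (must start by hour 28, minus 3-hour gap → hour 25) depends on it, CNC milling must finish by hour 25. Backing off its 2-hour duration gives a latest start of hour 23.
Deburring must finish before CNC milling (must start by hour 23). With a 5-hour duration, deburring must start by 23 − 5 = hour 18.
Cutting feeds deburring (must start by hour 18, minus 2-hour gap → hour 16); CNC milling (must start by hour 23); sub-assembly (must start by hour 28). Taking the minimum, cutting must finish by hour 16 and start by 16 − 1 = hour 15.
So cutting can start as early as hour 10 and as late as hour 15, giving 15 − 10 = 5 hours of slack.

5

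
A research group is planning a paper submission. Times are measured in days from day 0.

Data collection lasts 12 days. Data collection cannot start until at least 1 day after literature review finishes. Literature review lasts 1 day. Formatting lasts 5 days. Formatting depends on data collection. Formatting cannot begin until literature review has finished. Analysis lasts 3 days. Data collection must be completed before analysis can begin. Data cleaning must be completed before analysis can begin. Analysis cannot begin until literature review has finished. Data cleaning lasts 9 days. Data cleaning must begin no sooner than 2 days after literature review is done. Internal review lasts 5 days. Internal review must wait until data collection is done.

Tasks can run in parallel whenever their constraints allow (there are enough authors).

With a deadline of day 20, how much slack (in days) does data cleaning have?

Literature review can start immediately at day 0; it finishes at day 1.
After literature review (finishes day 1, plus 2-day gap → day 3), data cleaning can start at day 3 and finishes at day 12.

Working backward from the deadline:
Analysis has no dependents, so it just needs to finish by day 20. Starting by 20 − 3 = day 17 achieves that.
Data cleaning feeds into analysis (must start by day 17); so data cleaning must finish by day 17 and therefore start by day 8.
So data cleaning can start as early as day 3 and as late as day 8, giving 8 − 3 = 5 days of slack.

5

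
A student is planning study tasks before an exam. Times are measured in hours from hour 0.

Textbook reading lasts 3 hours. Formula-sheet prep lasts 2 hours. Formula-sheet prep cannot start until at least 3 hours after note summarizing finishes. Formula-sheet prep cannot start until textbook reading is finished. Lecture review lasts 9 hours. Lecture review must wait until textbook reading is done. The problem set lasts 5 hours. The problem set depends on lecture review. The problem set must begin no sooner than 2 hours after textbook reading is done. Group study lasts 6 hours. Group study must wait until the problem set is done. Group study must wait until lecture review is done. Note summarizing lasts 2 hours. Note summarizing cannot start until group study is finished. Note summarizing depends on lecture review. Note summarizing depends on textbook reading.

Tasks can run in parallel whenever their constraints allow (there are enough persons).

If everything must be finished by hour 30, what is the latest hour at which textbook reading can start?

0

Formula-sheet prep must finish by hour 30; it takes 2 hours, so it must start by 30 − 2 = hour 28.
Note summarizing feeds into formula-sheet prep (must start by hour 28, minus 3-hour gap → hour 25); so note summarizing must finish by hour 25 and therefore start by hour 23.
Group study must finish before note summarizing (must start by hour 23). With a 6-hour duration, group study must start by 23 − 6 = hour 17.
Since group study (must start by hour 17) depends on it, the problem set must finish by hour 17. Backing off its 5-hour duration gives a latest start of hour 12.
Lecture review must finish in time for the problem set (must start by hour 12); group study (must start by hour 17); note summarizing (must start by hour 23). The tightest is hour 12, so lecture review must start by 12 − 9 = hour 3.
Textbook reading must finish in time for lecture review (must start by hour 3); the problem set (must start by hour 12, minus 2-hour gap → hour 10); note summarizing (must start by hour 23); formula-sheet prep (must start by hour 28). The tightest is hour 3, so textbook reading must start by 3 − 3 = hour 0.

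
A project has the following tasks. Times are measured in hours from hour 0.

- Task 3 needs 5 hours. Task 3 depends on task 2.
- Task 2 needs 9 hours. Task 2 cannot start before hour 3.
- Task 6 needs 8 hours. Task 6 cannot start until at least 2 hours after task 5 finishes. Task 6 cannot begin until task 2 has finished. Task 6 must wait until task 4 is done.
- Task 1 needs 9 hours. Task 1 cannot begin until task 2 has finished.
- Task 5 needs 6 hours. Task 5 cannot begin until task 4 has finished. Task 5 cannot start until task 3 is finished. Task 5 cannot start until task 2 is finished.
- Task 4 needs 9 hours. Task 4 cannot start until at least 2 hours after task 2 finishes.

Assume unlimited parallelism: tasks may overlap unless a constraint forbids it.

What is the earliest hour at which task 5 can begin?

23

Task 2 cannot begin until its own release at hour 3. It runs from hour 3 to 3 + 9 = hour 12.
After task 2 (finishes hour 12, plus 2-hour gap → hour 14), task 4 can start at hour 14 and finishes at hour 23.
After task 2 (finishes hour 12), task 3 can start at hour 12 and finishes at hour 17.
Task 5 waits on task 4 (finishes hour 23); task 3 (finishes hour 17); task 2 (finishes hour 12). The latest of these is hour 23, which is the earliest task 5 can start.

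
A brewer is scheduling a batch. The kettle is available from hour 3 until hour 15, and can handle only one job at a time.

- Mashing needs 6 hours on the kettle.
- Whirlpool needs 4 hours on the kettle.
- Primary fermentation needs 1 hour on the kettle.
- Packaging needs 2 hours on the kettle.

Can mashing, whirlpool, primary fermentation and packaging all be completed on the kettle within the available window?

The kettle window is 15 − 3 = 12 hours.
Running back to back, the jobs need 6 + 4 + 1 + 2 = 13 hours on the kettle.
Since 13 > 12, they cannot all fit.

No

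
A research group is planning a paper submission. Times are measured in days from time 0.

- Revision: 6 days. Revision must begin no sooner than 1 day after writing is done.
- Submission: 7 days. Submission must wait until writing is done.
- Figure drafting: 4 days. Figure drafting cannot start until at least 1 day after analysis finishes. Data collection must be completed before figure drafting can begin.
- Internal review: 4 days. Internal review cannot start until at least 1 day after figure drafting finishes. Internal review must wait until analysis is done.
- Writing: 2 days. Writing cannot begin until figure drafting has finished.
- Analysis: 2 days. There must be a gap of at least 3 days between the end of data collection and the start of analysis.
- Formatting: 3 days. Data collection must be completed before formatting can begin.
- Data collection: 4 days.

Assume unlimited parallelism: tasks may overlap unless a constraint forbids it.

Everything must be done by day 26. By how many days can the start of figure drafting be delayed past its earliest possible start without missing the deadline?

Data collection has no prerequisites, so it starts at day 0 and finishes at day 4.
Analysis waits on data collection (finishes day 4, plus 3-day gap → day 7), so it starts at day 7 and finishes at 7 + 2 = day 9.
Figure drafting needs all of analysis (finishes day 9, plus 1-day gap → day 10); data collection (finishes day 4). That puts its earliest start at day 10; it finishes at 10 + 4 = day 14.

Working backward from the deadline:
To finish by day 26, revision (duration 6) must start no later than day 20.
Nothing follows submission; the deadline of day 26 is its only limit. It must start by 26 − 7 = day 19.
Writing has several dependents: revision (must start by day 20, minus 1-day gap → day 19); submission (must start by day 19). The earliest of those limits is day 19, so writing must start by 19 − 2 = day 17.
To finish by day 26, internal review (duration 4) must start no later than day 22.
Figure drafting feeds writing (must start by day 17); internal review (must start by day 22, minus 1-day gap → day 21). Taking the minimum, figure drafting must finish by day 17 and start by 17 − 4 = day 13.
So figure drafting can start as early as day 10 and as late as day 13, giving 13 − 10 = 3 days of slack.

3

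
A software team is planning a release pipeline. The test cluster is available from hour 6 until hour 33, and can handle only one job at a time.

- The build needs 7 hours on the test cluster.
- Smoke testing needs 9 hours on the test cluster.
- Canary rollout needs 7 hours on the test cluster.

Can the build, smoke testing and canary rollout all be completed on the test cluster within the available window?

The test cluster window is 33 − 6 = 27 hours.
Running back to back, the jobs need 7 + 9 + 7 = 23 hours on the test cluster.
Since 23 ≤ 27, they fit within the window.

Yes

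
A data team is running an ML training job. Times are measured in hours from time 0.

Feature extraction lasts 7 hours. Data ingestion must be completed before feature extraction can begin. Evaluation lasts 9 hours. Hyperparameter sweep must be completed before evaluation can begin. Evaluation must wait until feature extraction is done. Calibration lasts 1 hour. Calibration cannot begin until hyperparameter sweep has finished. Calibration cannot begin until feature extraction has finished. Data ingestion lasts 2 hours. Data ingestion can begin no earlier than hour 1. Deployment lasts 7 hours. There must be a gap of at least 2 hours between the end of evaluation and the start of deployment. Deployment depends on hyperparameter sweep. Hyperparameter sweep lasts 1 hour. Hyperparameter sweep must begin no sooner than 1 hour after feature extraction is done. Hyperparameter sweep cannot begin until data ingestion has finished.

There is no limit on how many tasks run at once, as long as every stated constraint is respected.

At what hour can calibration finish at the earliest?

13

After its own release at hour 1, data ingestion can start at hour 1 and finishes at hour 3.
After data ingestion (finishes hour 3), feature extraction can start at hour 3 and finishes at hour 10.
Hyperparameter sweep needs all of feature extraction (finishes hour 10, plus 1-hour gap → hour 11); data ingestion (finishes hour 3). That puts its earliest start at hour 11; it finishes at 11 + 1 = hour 12.
Calibration cannot start until hyperparameter sweep (finishes hour 12); feature extraction (finishes hour 10). The controlling bound is hour 12, so calibration finishes at 12 + 1 = hour 13.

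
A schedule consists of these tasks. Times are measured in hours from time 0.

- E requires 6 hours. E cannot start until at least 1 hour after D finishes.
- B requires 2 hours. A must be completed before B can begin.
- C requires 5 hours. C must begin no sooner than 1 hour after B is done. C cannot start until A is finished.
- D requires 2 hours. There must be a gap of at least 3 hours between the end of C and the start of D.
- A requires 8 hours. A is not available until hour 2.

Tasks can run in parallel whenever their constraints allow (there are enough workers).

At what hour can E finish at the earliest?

A cannot begin until its own release at hour 2. It runs from hour 2 to 2 + 8 = hour 10.
After A (finishes hour 10), B can start at hour 10 and finishes at hour 12.
For C: B (finishes hour 12, plus 1-hour gap → hour 13); A (finishes hour 10). Taking the maximum gives a start of hour 13, and it finishes at 13 + 5 = hour 18.
D waits on C (finishes hour 18, plus 3-hour gap → hour 21), so it starts at hour 21 and finishes at 21 + 2 = hour 23.
E cannot begin until D (finishes hour 23, plus 1-hour gap → hour 24). It runs from hour 24 to 24 + 6 = hour 30.

30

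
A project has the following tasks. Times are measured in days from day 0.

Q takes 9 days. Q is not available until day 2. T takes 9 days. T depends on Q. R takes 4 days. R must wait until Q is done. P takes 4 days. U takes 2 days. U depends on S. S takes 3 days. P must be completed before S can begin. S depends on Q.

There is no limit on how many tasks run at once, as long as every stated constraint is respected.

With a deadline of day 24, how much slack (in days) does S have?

Q waits on its own release at day 2, so it starts at day 2 and finishes at 2 + 9 = day 11.
P can start immediately at day 0; it finishes at day 4.
S cannot start until P (finishes day 4); Q (finishes day 11). The controlling bound is day 11, so S finishes at 11 + 3 = day 14.

Working backward from the deadline:
U must finish by day 24; it takes 2 days, so it must start by 24 − 2 = day 22.
Since U (must start by day 22) depends on it, S must finish by day 22. Backing off its 3-day duration gives a latest start of day 19.
So S can start as early as day 11 and as late as day 19, giving 19 − 11 = 8 days of slack.

8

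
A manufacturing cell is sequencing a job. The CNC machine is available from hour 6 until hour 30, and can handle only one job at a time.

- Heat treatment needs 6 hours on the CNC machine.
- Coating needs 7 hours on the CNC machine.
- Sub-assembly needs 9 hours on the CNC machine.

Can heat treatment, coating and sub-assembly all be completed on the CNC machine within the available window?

The CNC machine window is 30 − 6 = 24 hours.
Running back to back, the jobs need 6 + 7 + 9 = 22 hours on the CNC machine.
Since 22 ≤ 24, they fit within the window.

Yes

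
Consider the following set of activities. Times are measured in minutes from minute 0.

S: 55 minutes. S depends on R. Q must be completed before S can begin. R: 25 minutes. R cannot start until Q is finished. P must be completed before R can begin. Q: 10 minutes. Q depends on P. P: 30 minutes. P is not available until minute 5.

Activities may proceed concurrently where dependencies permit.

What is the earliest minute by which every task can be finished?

125

P cannot begin until its own release at minute 5. It runs from minute 5 to 5 + 30 = minute 35.
Q cannot begin until P (finishes minute 35). It runs from minute 35 to 35 + 10 = minute 45.
R needs all of Q (finishes minute 45); P (finishes minute 35). That puts its earliest start at minute 45; it finishes at 45 + 25 = minute 70.
For S: R (finishes minute 70); Q (finishes minute 45). Taking the maximum gives a start of minute 70, and it finishes at 70 + 55 = minute 125.
All tasks are finished once the last one completes. Finish times: P at 35, Q at 45, R at 70, S at 125. The latest is minute 125.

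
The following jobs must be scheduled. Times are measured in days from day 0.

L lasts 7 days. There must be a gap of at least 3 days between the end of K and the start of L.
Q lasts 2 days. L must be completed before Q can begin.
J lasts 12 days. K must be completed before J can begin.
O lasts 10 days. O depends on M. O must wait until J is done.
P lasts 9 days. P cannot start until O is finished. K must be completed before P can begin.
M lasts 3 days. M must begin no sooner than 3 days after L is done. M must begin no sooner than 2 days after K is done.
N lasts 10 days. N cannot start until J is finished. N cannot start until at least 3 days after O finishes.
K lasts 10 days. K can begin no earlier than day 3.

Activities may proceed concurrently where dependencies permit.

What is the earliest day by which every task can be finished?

52

K waits on its own release at day 3, so it starts at day 3 and finishes at 3 + 10 = day 13.
L waits on K (finishes day 13, plus 3-day gap → day 16), so it starts at day 16 and finishes at 16 + 7 = day 23.
After L (finishes day 23), Q can start at day 23 and finishes at day 25.
For M: L (finishes day 23, plus 3-day gap → day 26); K (finishes day 13, plus 2-day gap → day 15). Taking the maximum gives a start of day 26, and it finishes at 26 + 3 = day 29.
J cannot begin until K (finishes day 13). It runs from day 13 to 13 + 12 = day 25.
O cannot start until M (finishes day 29); J (finishes day 25). The controlling bound is day 29, so O finishes at 29 + 10 = day 39.
P has to wait for O (finishes day 39); K (finishes day 13). The latest of these is day 39, so P runs day 39 to 39 + 9 = day 48.
N needs all of J (finishes day 25); O (finishes day 39, plus 3-day gap → day 42). That puts its earliest start at day 42; it finishes at 42 + 10 = day 52.
All tasks are finished once the last one completes. Finish times: J at 25, K at 13, L at 23, M at 29, N at 52, O at 39, P at 48, Q at 25. The latest is day 52.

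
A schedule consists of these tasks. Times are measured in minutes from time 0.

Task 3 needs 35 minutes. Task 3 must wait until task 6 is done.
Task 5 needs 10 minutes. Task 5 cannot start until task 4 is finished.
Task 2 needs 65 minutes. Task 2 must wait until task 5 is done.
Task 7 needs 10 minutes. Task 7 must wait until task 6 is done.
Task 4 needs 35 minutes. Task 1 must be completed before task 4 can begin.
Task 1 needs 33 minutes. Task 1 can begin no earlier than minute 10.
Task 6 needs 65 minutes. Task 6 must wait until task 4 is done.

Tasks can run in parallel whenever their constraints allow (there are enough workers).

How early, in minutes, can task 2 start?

88

Task 1 waits on its own release at minute 10, so it starts at minute 10 and finishes at 10 + 33 = minute 43.
Task 4 cannot begin until task 1 (finishes minute 43). It runs from minute 43 to 43 + 35 = minute 78.
After task 4 (finishes minute 78), task 5 can start at minute 78 and finishes at minute 88.
Task 2 waits on task 5 (finishes minute 88), so the earliest it can start is minute 88.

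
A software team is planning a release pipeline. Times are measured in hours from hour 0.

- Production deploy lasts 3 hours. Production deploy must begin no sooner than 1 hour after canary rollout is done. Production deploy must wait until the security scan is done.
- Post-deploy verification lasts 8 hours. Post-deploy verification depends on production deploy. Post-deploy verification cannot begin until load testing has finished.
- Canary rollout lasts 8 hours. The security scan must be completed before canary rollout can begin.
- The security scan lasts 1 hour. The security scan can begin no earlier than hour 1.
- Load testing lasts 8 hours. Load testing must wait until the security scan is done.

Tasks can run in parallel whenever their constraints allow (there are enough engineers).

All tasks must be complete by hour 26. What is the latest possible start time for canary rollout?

Post-deploy verification has no dependents, so it just needs to finish by hour 26. Starting by 26 − 8 = hour 18 achieves that.
Production deploy feeds into post-deploy verification (must start by hour 18); so production deploy must finish by hour 18 and therefore start by hour 15.
Canary rollout feeds into production deploy (must start by hour 15, minus 1-hour gap → hour 14); so canary rollout must finish by hour 14 and therefore start by hour 6.

6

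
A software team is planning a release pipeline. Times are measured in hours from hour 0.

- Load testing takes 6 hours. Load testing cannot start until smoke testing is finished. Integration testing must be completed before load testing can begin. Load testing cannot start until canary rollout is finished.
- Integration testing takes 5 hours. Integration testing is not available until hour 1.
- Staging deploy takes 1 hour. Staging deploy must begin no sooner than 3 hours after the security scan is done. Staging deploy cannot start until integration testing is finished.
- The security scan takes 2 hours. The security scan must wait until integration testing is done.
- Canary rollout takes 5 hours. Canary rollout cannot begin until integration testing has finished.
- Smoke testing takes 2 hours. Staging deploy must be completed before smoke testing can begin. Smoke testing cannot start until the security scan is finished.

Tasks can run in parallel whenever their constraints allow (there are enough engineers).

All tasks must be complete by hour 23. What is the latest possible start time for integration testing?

Load testing has no dependents, so it just needs to finish by hour 23. Starting by 23 − 6 = hour 17 achieves that.
Smoke testing feeds into load testing (must start by hour 17); so smoke testing must finish by hour 17 and therefore start by hour 15.
Staging deploy feeds into smoke testing (must start by hour 15); so staging deploy must finish by hour 15 and therefore start by hour 14.
The security scan must finish in time for staging deploy (must start by hour 14, minus 3-hour gap → hour 11); smoke testing (must start by hour 15). The tightest is hour 11, so the security scan must start by 11 − 2 = hour 9.
Canary rollout feeds into load testing (must start by hour 17); so canary rollout must finish by hour 17 and therefore start by hour 12.
Integration testing has several dependents: the security scan (must start by hour 9); staging deploy (must start by hour 14); canary rollout (must start by hour 12); load testing (must start by hour 17). The earliest of those limits is hour 9, so integration testing must start by 9 − 5 = hour 4.

4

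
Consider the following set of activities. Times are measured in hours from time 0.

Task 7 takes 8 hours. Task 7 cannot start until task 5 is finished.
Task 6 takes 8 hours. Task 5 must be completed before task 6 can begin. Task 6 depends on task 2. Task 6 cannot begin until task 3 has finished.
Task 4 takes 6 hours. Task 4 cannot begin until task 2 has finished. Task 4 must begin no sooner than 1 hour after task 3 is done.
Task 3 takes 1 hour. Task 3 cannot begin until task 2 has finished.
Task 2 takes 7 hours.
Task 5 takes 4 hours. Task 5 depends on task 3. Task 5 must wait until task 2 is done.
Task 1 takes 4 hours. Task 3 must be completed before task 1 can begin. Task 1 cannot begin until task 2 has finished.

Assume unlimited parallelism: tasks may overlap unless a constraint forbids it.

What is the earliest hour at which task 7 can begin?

12

Task 2 has no prerequisites, so it starts at hour 0 and finishes at hour 7.
Task 3 waits on task 2 (finishes hour 7), so it starts at hour 7 and finishes at 7 + 1 = hour 8.
For task 5: task 3 (finishes hour 8); task 2 (finishes hour 7). Taking the maximum gives a start of hour 8, and it finishes at 8 + 4 = hour 12.
Task 7 waits on task 5 (finishes hour 12), so the earliest it can start is hour 12.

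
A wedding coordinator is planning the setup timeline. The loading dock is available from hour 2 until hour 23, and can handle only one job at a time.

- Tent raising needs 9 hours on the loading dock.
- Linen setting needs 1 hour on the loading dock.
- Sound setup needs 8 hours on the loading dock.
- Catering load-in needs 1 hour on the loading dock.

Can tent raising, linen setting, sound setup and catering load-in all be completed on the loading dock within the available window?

Yes

The loading dock window is 23 − 2 = 21 hours.
Running back to back, the jobs need 9 + 1 + 8 + 1 = 19 hours on the loading dock.
Since 19 ≤ 21, they fit within the window.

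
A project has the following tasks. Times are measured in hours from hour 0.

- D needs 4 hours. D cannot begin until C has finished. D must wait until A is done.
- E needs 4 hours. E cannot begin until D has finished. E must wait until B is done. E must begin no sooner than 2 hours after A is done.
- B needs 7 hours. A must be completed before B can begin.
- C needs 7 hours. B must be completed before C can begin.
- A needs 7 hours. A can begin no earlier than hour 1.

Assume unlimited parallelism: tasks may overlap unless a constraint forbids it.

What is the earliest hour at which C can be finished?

After its own release at hour 1, A can start at hour 1 and finishes at hour 8.
B cannot begin until A (finishes hour 8). It runs from hour 8 to 8 + 7 = hour 15.
C waits on B (finishes hour 15), so it starts at hour 15 and finishes at 15 + 7 = hour 22.

22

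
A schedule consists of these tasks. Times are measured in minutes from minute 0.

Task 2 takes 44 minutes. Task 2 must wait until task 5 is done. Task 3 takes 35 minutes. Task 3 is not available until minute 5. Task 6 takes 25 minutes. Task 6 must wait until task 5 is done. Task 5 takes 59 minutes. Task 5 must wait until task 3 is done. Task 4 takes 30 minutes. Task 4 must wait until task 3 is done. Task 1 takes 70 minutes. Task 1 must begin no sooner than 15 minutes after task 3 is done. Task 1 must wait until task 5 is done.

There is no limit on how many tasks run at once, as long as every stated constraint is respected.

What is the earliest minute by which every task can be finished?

After its own release at minute 5, task 3 can start at minute 5 and finishes at minute 40.
Task 5 waits on task 3 (finishes minute 40), so it starts at minute 40 and finishes at 40 + 59 = minute 99.
Task 6 cannot begin until task 5 (finishes minute 99). It runs from minute 99 to 99 + 25 = minute 124.
After task 5 (finishes minute 99), task 2 can start at minute 99 and finishes at minute 143.
For task 1: task 3 (finishes minute 40, plus 15-minute gap → minute 55); task 5 (finishes minute 99). Taking the maximum gives a start of minute 99, and it finishes at 99 + 70 = minute 169.
After task 3 (finishes minute 40), task 4 can start at minute 40 and finishes at minute 70.
All tasks are finished once the last one completes. Finish times: Task 1 at 169, Task 2 at 143, Task 3 at 40, Task 4 at 70, Task 5 at 99, Task 6 at 124. The latest is minute 169.

169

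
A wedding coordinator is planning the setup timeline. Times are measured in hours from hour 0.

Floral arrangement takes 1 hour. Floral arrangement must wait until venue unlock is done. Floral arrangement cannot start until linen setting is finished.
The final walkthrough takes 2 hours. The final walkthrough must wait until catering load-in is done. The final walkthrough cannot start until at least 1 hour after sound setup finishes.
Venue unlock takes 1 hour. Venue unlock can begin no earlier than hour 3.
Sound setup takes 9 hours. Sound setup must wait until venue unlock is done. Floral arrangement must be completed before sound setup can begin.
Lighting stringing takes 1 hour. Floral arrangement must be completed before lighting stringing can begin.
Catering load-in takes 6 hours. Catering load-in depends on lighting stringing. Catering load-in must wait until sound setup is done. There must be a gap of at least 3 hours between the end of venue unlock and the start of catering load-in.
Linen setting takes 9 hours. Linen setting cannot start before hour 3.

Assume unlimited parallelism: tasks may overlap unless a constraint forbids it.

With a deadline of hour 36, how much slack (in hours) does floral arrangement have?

6

Linen setting cannot begin until its own release at hour 3. It runs from hour 3 to 3 + 9 = hour 12.
After its own release at hour 3, venue unlock can start at hour 3 and finishes at hour 4.
For floral arrangement: venue unlock (finishes hour 4); linen setting (finishes hour 12). Taking the maximum gives a start of hour 12, and it finishes at 12 + 1 = hour 13.

Working backward from the deadline:
To finish by hour 36, the final walkthrough (duration 2) must start no later than hour 34.
Catering load-in feeds into the final walkthrough (must start by hour 34); so catering load-in must finish by hour 34 and therefore start by hour 28.
Lighting stringing has to be done before catering load-in (must start by hour 28). That means finishing by hour 28, i.e. starting by 28 − 1 = hour 27.
Sound setup feeds catering load-in (must start by hour 28); the final walkthrough (must start by hour 34, minus 1-hour gap → hour 33). Taking the minimum, sound setup must finish by hour 28 and start by 28 − 9 = hour 19.
For floral arrangement: lighting stringing (must start by hour 27); sound setup (must start by hour 19). The most restrictive is hour 19; with a 1-hour duration, floral arrangement must start by hour 18.
So floral arrangement can start as early as hour 12 and as late as hour 18, giving 18 − 12 = 6 hours of slack.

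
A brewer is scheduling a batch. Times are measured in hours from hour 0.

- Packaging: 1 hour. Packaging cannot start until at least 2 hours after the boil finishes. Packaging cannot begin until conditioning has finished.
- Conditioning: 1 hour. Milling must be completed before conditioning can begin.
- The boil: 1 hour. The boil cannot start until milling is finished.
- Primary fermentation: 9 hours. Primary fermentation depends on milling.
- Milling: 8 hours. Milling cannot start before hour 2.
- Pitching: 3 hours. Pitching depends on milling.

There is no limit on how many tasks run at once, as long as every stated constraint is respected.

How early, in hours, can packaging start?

Milling cannot begin until its own release at hour 2. It runs from hour 2 to 2 + 8 = hour 10.
After milling (finishes hour 10), conditioning can start at hour 10 and finishes at hour 11.
The boil waits on milling (finishes hour 10), so it starts at hour 10 and finishes at 10 + 1 = hour 11.
Packaging waits on the boil (finishes hour 11, plus 2-hour gap → hour 13); conditioning (finishes hour 11). The latest of these is hour 13, which is the earliest packaging can start.

13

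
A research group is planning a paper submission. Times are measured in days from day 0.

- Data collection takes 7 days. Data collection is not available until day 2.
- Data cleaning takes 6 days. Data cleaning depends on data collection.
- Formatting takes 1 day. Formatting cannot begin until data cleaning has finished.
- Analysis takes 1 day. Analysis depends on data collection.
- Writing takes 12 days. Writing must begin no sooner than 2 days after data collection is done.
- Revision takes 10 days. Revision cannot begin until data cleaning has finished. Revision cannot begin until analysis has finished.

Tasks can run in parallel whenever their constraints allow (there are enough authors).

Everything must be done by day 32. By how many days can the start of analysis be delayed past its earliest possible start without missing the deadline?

Data collection waits on its own release at day 2, so it starts at day 2 and finishes at 2 + 7 = day 9.
After data collection (finishes day 9), analysis can start at day 9 and finishes at day 10.

Working backward from the deadline:
Revision must finish by day 32; it takes 10 days, so it must start by 32 − 10 = day 22.
Analysis has to be done before revision (must start by day 22). That means finishing by day 22, i.e. starting by 22 − 1 = day 21.
So analysis can start as early as day 9 and as late as day 21, giving 21 − 9 = 12 days of slack.

12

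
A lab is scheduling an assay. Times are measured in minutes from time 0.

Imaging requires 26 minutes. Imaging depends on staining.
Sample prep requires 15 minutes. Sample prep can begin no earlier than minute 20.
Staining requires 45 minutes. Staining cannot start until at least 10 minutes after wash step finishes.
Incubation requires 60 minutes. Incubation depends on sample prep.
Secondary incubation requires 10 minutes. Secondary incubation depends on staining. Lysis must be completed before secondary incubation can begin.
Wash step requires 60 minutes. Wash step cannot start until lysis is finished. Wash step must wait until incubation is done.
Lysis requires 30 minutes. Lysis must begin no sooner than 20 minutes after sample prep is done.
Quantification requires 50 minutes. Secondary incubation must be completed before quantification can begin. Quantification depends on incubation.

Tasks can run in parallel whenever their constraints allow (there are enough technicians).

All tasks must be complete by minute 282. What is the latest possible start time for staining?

Quantification has no dependents, so it just needs to finish by minute 282. Starting by 282 − 50 = minute 232 achieves that.
Secondary incubation must finish before quantification (must start by minute 232). With a 10-minute duration, secondary incubation must start by 232 − 10 = minute 222.
Imaging has no dependents, so it just needs to finish by minute 282. Starting by 282 − 26 = minute 256 achieves that.
Staining feeds secondary incubation (must start by minute 222); imaging (must start by minute 256). Taking the minimum, staining must finish by minute 222 and start by 222 − 45 = minute 177.

177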